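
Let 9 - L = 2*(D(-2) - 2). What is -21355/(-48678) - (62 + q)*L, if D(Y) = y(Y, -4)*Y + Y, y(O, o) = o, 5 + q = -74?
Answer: 848881/48678 ≈ 17.439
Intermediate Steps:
q = -79 (q = -5 - 74 = -79)
D(Y) = -3*Y (D(Y) = -4*Y + Y = -3*Y)
L = 1 (L = 9 - 2*(-3*(-2) - 2) = 9 - 2*(6 - 2) = 9 - 2*4 = 9 - 1*8 = 9 - 8 = 1)
-21355/(-48678) - (62 + q)*L = -21355/(-48678) - (62 - 79) = -21355*(-1/48678) - (-17) = 21355/48678 - 1*(-17) = 21355/48678 + 17 = 848881/48678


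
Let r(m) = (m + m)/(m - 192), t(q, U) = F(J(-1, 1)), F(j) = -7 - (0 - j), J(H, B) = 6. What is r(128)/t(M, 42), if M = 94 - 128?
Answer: 4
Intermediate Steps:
M = -34
F(j) = -7 + j (F(j) = -7 - (-1)*j = -7 + j)
t(q, U) = -1 (t(q, U) = -7 + 6 = -1)
r(m) = 2*m/(-192 + m) (r(m) = (2*m)/(-192 + m) = 2*m/(-192 + m))
r(128)/t(M, 42) = (2*128/(-192 + 128))/(-1) = (2*128/(-64))*(-1) = (2*128*(-1/64))*(-1) = -4*(-1) = 4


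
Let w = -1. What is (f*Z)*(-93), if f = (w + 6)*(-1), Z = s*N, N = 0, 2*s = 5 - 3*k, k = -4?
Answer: 0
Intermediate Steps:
s = 17/2 (s = (5 - 3*(-4))/2 = (5 + 12)/2 = (1/2)*17 = 17/2 ≈ 8.5000)
Z = 0 (Z = (17/2)*0 = 0)
f = -5 (f = (-1 + 6)*(-1) = 5*(-1) = -5)
(f*Z)*(-93) = -5*0*(-93) = 0*(-93) = 0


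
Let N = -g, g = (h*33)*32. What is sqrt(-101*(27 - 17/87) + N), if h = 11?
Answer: 2*I*sqrt(27103197)/87 ≈ 119.68*I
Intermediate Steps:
g = 11616 (g = (11*33)*32 = 363*32 = 11616)
N = -11616 (N = -1*11616 = -11616)
sqrt(-101*(27 - 17/87) + N) = sqrt(-101*(27 - 17/87) - 11616) = sqrt(-101*2332/87 - 11616) = sqrt(-235532/87 - 11616) = sqrt(-1246124/87) = 2*I*sqrt(27103197)/87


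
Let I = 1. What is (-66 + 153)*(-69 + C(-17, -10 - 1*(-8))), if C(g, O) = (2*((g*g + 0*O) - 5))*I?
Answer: 43413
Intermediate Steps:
C(g, O) = -10 + 2*g² (C(g, O) = (2*((g*g + 0*O) - 5))*1 = (2*((g² + 0) - 5))*1 = (2*(g² - 5))*1 = (2*(-5 + g²))*1 = (-10 + 2*g²)*1 = -10 + 2*g²)
(-66 + 153)*(-69 + C(-17, -10 - 1*(-8))) = (-66 + 153)*(-69 + (-10 + 2*(-17)²)) = 87*(-69 + (-10 + 2*289)) = 87*(-69 + (-10 + 578)) = 87*(-69 + 568) = 87*499 = 43413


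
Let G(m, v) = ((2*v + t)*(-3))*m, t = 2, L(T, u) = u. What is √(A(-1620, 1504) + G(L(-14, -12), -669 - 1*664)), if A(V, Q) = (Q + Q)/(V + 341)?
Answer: 4*I*√9805471406/1279 ≈ 309.69*I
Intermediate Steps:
A(V, Q) = 2*Q/(341 + V) (A(V, Q) = (2*Q)/(341 + V) = 2*Q/(341 + V))
G(m, v) = m*(-6 - 6*v) (G(m, v) = ((2*v + 2)*(-3))*m = ((2 + 2*v)*(-3))*m = (-6 - 6*v)*m = m*(-6 - 6*v))
√(A(-1620, 1504) + G(L(-14, -12), -669 - 1*664)) = √(2*1504/(341 - 1620) - 6*(-12)*(1 + (-669 - 1*664))) = √(2*1504/(-1279) - 6*(-12)*(1 + (-669 - 664))) = √(2*1504*(-1/1279) - 6*(-12)*(1 - 1333)) = √(-3008/1279 - 6*(-12)*(-1332)) = √(-3008/1279 - 95904) = √(-122664224/1279) = 4*I*√9805471406/1279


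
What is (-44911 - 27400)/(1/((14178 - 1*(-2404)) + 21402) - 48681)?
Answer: 2746661024/1849099103 ≈ 1.4854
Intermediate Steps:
(-44911 - 27400)/(1/((14178 - 1*(-2404)) + 21402) - 48681) = -72311/(1/((14178 + 2404) + 21402) - 48681) = -72311/(1/(16582 + 21402) - 48681) = -72311/(1/37984 - 48681) = -72311/(-1849099103/37984) = -72311*(-37984/1849099103) = 2746661024/1849099103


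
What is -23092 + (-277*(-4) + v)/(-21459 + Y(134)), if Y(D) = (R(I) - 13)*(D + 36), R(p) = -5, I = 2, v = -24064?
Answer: -188723264/8173 ≈ -23091.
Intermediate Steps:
Y(D) = -648 - 18*D (Y(D) = (-5 - 13)*(D + 36) = -18*(36 + D) = -648 - 18*D)
-23092 + (-277*(-4) + v)/(-21459 + Y(134)) = -23092 + (-277*(-4) - 24064)/(-21459 + (-648 - 18*134)) = -23092 + (1108 - 24064)/(-21459 + (-648 - 2412)) = -23092 - 22956/(-21459 - 3060) = -23092 - 22956/(-24519) = -23092 - 22956*(-1/24519) = -23092 + 7652/8173 = -188723264/8173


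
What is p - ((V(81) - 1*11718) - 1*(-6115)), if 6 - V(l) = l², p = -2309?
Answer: 9849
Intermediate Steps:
V(l) = 6 - l²
p - ((V(81) - 1*11718) - 1*(-6115)) = -2309 - (((6 - 1*81²) - 1*11718) - 1*(-6115)) = -2309 - (((6 - 1*6561) - 11718) + 6115) = -2309 - (((6 - 6561) - 11718) + 6115) = -2309 - ((-6555 - 11718) + 6115) = -2309 - (-18273 + 6115) = -2309 - 1*(-12158) = -2309 + 12158 = 9849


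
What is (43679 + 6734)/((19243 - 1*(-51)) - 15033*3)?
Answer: -50413/25805 ≈ -1.9536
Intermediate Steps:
(43679 + 6734)/((19243 - 1*(-51)) - 15033*3) = 50413/((19243 + 51) - 45099) = 50413/(19294 - 45099) = 50413/(-25805) = 50413*(-1/25805) = -50413/25805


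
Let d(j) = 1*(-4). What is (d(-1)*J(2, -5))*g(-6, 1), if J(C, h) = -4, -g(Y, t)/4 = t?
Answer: -64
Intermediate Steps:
g(Y, t) = -4*t
d(j) = -4
(d(-1)*J(2, -5))*g(-6, 1) = (-4*(-4))*(-4*1) = 16*(-4) = -64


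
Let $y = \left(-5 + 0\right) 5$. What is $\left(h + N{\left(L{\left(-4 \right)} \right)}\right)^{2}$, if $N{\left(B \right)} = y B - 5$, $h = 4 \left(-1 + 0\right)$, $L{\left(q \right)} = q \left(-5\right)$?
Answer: $259081$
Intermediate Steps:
$L{\left(q \right)} = - 5 q$
$y = -25$ ($y = \left(-5\right) 5 = -25$)
$h = -4$ ($h = 4 \left(-1\right) = -4$)
$N{\left(B \right)} = -5 - 25 B$ ($N{\left(B \right)} = - 25 B - 5 = -5 - 25 B$)
$\left(h + N{\left(L{\left(-4 \right)} \right)}\right)^{2} = \left(-4 - \left(5 + 25 \left(\left(-5\right) \left(-4\right)\right)\right)\right)^{2} = \left(-4 - 505\right)^{2} = \left(-509\right)^{2} = 259081$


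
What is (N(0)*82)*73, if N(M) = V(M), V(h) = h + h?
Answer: 0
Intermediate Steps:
V(h) = 2*h
N(M) = 2*M
(N(0)*82)*73 = ((2*0)*82)*73 = (0*82)*73 = 0*73 = 0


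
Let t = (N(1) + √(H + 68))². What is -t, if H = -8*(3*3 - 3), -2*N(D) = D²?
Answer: -81/4 + 2*√5 ≈ -15.778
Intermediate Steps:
N(D) = -D²/2
H = -48 (H = -8*(9 - 3) = -8*6 = -48)
t = (-½ + 2*√5)² (t = (-½*1² + √(-48 + 68))² = (-½*1 + √20)² = (-½ + 2*√5)² ≈ 15.778)
-t = -(81/4 - 2*√5) = -81/4 + 2*√5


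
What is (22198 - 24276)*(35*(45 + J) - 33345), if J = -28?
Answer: 68054500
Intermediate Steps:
(22198 - 24276)*(35*(45 + J) - 33345) = (22198 - 24276)*(35*(45 - 28) - 33345) = -2078*(35*17 - 33345) = -2078*(595 - 33345) = -2078*(-32750) = 68054500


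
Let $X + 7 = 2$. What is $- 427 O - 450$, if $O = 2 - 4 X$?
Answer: $-9844$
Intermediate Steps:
$X = -5$ ($X = -7 + 2 = -5$)
$O = 22$ ($O = 2 - -20 = 2 + 20 = 22$)
$- 427 O - 450 = \left(-427\right) 22 - 450 = -9394 - 450 = -9844$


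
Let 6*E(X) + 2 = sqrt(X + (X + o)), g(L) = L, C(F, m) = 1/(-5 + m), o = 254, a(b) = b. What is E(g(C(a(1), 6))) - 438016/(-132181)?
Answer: 2239315/396543 ≈ 5.6471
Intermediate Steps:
E(X) = -1/3 + sqrt(254 + 2*X)/6 (E(X) = -1/3 + sqrt(X + (X + 254))/6 = -1/3 + sqrt(X + (254 + X))/6 = -1/3 + sqrt(254 + 2*X)/6)
E(g(C(a(1), 6))) - 438016/(-132181) = (-1/3 + sqrt(254 + 2/(-5 + 6))/6) - 438016/(-132181) = (-1/3 + sqrt(254 + 2/1)/6) - 438016*(-1)/132181 = (-1/3 + sqrt(254 + 2*1)/6) - 1*(-438016/132181) = (-1/3 + sqrt(254 + 2)/6) + 438016/132181 = (-1/3 + sqrt(256)/6) + 438016/132181 = (-1/3 + (1/6)*16) + 438016/132181 = (-1/3 + 8/3) + 438016/132181 = 7/3 + 438016/132181 = 2239315/396543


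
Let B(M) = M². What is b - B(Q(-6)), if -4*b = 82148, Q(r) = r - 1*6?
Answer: -20681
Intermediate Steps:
Q(r) = -6 + r (Q(r) = r - 6 = -6 + r)
b = -20537 (b = -¼*82148 = -20537)
b - B(Q(-6)) = -20537 - (-6 - 6)² = -20537 - 1*(-12)² = -20537 - 1*144 = -20537 - 144 = -20681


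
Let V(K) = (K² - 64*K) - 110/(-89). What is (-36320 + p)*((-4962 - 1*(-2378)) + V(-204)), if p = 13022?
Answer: -108008176716/89 ≈ -1.2136e+9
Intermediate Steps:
V(K) = 110/89 + K² - 64*K (V(K) = (K² - 64*K) - 110*(-1/89) = (K² - 64*K) + 110/89 = 110/89 + K² - 64*K)
(-36320 + p)*((-4962 - 1*(-2378)) + V(-204)) = (-36320 + 13022)*((-4962 - 1*(-2378)) + (110/89 + (-204)² - 64*(-204))) = -23298*((-4962 + 2378) + (110/89 + 41616 + 13056)) = -23298*(-2584 + 4865918/89) = -23298*4635942/89 = -108008176716/89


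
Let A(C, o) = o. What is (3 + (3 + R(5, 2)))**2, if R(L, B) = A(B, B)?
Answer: 64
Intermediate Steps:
R(L, B) = B
(3 + (3 + R(5, 2)))**2 = (3 + (3 + 2))**2 = (3 + 5)**2 = 8**2 = 64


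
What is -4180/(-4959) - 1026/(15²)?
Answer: -24254/6525 ≈ -3.7171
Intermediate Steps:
-4180/(-4959) - 1026/(15²) = -4180*(-1/4959) - 1026/225 = 220/261 - 1026*1/225 = 220/261 - 114/25 = -24254/6525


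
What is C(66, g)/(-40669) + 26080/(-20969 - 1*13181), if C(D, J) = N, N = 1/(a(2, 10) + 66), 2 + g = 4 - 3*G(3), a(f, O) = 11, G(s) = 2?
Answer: -8166989319/10694116895 ≈ -0.76369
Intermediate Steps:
g = -4 (g = -2 + (4 - 3*2) = -2 + (4 - 6) = -2 - 2 = -4)
N = 1/77 (N = 1/(11 + 66) = 1/77 ≈ 0.012987)
C(D, J) = 1/77
C(66, g)/(-40669) + 26080/(-20969 - 1*13181) = (1/77)/(-40669) + 26080/(-20969 - 1*13181) = (1/77)*(-1/40669) + 26080/(-20969 - 13181) = -1/3131513 + 26080/(-34150) = -1/3131513 + 26080*(-1/34150) = -1/3131513 - 2608/3415 = -8166989319/10694116895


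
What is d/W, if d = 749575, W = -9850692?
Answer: -749575/9850692 ≈ -0.076094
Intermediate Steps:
d/W = 749575/(-9850692) = 749575*(-1/9850692) = -749575/9850692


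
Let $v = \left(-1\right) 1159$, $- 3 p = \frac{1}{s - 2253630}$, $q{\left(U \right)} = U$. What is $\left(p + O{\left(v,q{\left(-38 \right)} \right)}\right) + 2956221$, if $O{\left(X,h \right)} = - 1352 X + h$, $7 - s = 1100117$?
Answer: $\frac{45508417304221}{10061220} \approx 4.5232 \cdot 10^{6}$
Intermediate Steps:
$s = -1100110$ ($s = 7 - 1100117 = -1100110$)
$p = \frac{1}{10061220}$ ($p = - \frac{1}{3 \left(-1100110 - 2253630\right)} = - \frac{1}{3 \left(-3353740\right)} = \left(- \frac{1}{3}\right) \left(- \frac{1}{3353740}\right) = \frac{1}{10061220} \approx 9.9392 \cdot 10^{-8}$)
$v = -1159$
$O{\left(X,h \right)} = h - 1352 X$
$\left(p + O{\left(v,q{\left(-38 \right)} \right)}\right) + 2956221 = \left(\frac{1}{10061220} - -1566930\right) + 2956221 = \left(\frac{1}{10061220} + \left(-38 + 1566968\right)\right) + 2956221 = \left(\frac{1}{10061220} + 1566930\right) + 2956221 = \frac{15765227454601}{10061220} + 2956221 = \frac{45508417304221}{10061220}$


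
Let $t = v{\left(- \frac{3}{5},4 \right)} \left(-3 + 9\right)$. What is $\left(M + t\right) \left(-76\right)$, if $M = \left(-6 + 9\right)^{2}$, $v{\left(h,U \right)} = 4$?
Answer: $-2508$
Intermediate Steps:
$M = 9$ ($M = 3^{2} = 9$)
$t = 24$ ($t = 4 \left(-3 + 9\right) = 4 \cdot 6 = 24$)
$\left(M + t\right) \left(-76\right) = \left(9 + 24\right) \left(-76\right) = 33 \left(-76\right) = -2508$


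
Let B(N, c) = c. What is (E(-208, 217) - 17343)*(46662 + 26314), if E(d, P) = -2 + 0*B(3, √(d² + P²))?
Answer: -1265768720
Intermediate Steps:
E(d, P) = -2 (E(d, P) = -2 + 0*√(d² + P²) = -2 + 0*√(P² + d²) = -2 + 0 = -2)
(E(-208, 217) - 17343)*(46662 + 26314) = (-2 - 17343)*(46662 + 26314) = -17345*72976 = -1265768720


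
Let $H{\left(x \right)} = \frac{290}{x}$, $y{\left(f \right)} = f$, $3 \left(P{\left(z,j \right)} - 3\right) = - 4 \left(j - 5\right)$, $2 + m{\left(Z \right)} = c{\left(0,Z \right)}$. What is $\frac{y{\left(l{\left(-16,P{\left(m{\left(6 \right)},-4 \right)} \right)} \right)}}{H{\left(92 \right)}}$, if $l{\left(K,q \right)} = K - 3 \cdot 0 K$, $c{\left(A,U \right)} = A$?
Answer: $- \frac{736}{145} \approx -5.0759$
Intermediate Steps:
$m{\left(Z \right)} = -2$ ($m{\left(Z \right)} = -2 + 0 = -2$)
$P{\left(z,j \right)} = \frac{29}{3} - \frac{4 j}{3}$ ($P{\left(z,j \right)} = 3 + \frac{\left(-4\right) \left(j - 5\right)}{3} = 3 + \frac{\left(-4\right) \left(-5 + j\right)}{3} = 3 + \frac{20 - 4 j}{3} = 3 - \left(- \frac{20}{3} + \frac{4 j}{3}\right) = \frac{29}{3} - \frac{4 j}{3}$)
$l{\left(K,q \right)} = K$ ($l{\left(K,q \right)} = K - 0 = K + 0 = K$)
$\frac{y{\left(l{\left(-16,P{\left(m{\left(6 \right)},-4 \right)} \right)} \right)}}{H{\left(92 \right)}} = - \frac{16}{290 \cdot \frac{1}{92}} = - \frac{16}{\frac{145}{46}} = \left(-16\right) \frac{46}{145} = - \frac{736}{145}$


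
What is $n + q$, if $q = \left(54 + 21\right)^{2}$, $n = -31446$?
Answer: $-25821$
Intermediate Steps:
$q = 5625$ ($q = 75^{2} = 5625$)
$n + q = -31446 + 5625 = -25821$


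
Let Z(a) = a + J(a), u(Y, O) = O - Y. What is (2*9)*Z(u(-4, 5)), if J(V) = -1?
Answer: 144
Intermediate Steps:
Z(a) = -1 + a (Z(a) = a - 1 = -1 + a)
(2*9)*Z(u(-4, 5)) = (2*9)*(-1 + (5 - 1*(-4))) = 18*(-1 + (5 + 4)) = 18*(-1 + 9) = 18*8 = 144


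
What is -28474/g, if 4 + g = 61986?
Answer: -14237/30991 ≈ -0.45939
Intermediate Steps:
g = 61982 (g = -4 + 61986 = 61982)
-28474/g = -28474/61982 = -28474*1/61982 = -14237/30991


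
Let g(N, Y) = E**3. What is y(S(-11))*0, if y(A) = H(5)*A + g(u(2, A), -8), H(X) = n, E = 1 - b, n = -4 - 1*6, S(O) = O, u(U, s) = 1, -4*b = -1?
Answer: 0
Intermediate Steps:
b = 1/4 (b = -1/4*(-1) = 1/4 ≈ 0.25000)
n = -10 (n = -4 - 6 = -10)
E = 3/4 (E = 1 - 1*1/4 = 1 - 1/4 = 3/4 ≈ 0.75000)
H(X) = -10
g(N, Y) = 27/64 (g(N, Y) = (3/4)**3 = 27/64)
y(A) = 27/64 - 10*A (y(A) = -10*A + 27/64 = 27/64 - 10*A)
y(S(-11))*0 = (27/64 - 10*(-11))*0 = (27/64 + 110)*0 = (7067/64)*0 = 0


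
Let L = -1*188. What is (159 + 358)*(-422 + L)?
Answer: -315370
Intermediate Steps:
L = -188
(159 + 358)*(-422 + L) = (159 + 358)*(-422 - 188) = 517*(-610) = -315370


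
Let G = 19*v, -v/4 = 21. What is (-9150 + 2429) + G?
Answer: -8317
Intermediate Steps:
v = -84 (v = -4*21 = -84)
G = -1596 (G = 19*(-84) = -1596)
(-9150 + 2429) + G = (-9150 + 2429) - 1596 = -6721 - 1596 = -8317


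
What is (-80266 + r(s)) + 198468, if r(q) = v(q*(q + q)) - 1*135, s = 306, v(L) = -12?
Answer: 118055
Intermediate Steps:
r(q) = -147 (r(q) = -12 - 1*135 = -12 - 135 = -147)
(-80266 + r(s)) + 198468 = (-80266 - 147) + 198468 = -80413 + 198468 = 118055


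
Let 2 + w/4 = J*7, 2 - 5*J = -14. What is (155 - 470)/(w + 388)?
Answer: -1575/2348 ≈ -0.67078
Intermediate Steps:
J = 16/5 (J = 2/5 - 1/5*(-14) = 2/5 + 14/5 = 16/5 ≈ 3.2000)
w = 408/5 (w = -8 + 4*((16/5)*7) = -8 + 4*(112/5) = -8 + 448/5 = 408/5 ≈ 81.600)
(155 - 470)/(w + 388) = (155 - 470)/(408/5 + 388) = -315/2348/5 = -315*5/2348 = -1575/2348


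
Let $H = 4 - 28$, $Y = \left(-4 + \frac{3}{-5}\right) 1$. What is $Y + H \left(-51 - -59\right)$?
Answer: $- \frac{983}{5} \approx -196.6$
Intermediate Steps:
$Y = - \frac{23}{5}$ ($Y = \left(-4 + 3 \left(- \frac{1}{5}\right)\right) 1 = \left(-4 - \frac{3}{5}\right) 1 = \left(- \frac{23}{5}\right) 1 = - \frac{23}{5} \approx -4.6$)
$H = -24$ ($H = 4 - 28 = -24$)
$Y + H \left(-51 - -59\right) = - \frac{23}{5} - 24 \left(-51 - -59\right) = - \frac{23}{5} - 24 \left(-51 + 59\right) = - \frac{23}{5} - 192 = - \frac{983}{5}$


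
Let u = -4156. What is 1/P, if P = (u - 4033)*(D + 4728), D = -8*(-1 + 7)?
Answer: -1/38324520 ≈ -2.6093e-8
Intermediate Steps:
D = -48 (D = -8*6 = -48)
P = -38324520 (P = (-4156 - 4033)*(-48 + 4728) = -8189*4680 = -38324520)
1/P = 1/(-38324520) = -1/38324520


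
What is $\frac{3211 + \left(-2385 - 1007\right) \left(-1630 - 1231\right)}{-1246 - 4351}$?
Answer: $- \frac{9707723}{5597} \approx -1734.5$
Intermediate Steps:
$\frac{3211 + \left(-2385 - 1007\right) \left(-1630 - 1231\right)}{-1246 - 4351} = \frac{3211 - -9704512}{-5597} = \left(3211 + 9704512\right) \left(- \frac{1}{5597}\right) = 9707723 \left(- \frac{1}{5597}\right) = - \frac{9707723}{5597}$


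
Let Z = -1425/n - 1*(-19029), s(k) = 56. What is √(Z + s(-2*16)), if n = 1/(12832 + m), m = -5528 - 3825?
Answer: I*√4938490 ≈ 2222.3*I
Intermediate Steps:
m = -9353
n = 1/3479 (n = 1/(12832 - 9353) = 1/3479 ≈ 0.00028744)
Z = -4938546 (Z = -1425/1/3479 - 1*(-19029) = -1425*3479 + 19029 = -4957575 + 19029 = -4938546)
√(Z + s(-2*16)) = √(-4938546 + 56) = √(-4938490) = I*√4938490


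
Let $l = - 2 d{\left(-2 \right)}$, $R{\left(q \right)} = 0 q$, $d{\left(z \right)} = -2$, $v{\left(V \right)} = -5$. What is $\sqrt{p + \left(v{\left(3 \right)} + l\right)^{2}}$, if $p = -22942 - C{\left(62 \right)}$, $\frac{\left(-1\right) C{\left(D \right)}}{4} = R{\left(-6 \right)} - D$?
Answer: $i \sqrt{23189} \approx 152.28 i$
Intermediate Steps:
$R{\left(q \right)} = 0$
$C{\left(D \right)} = 4 D$ ($C{\left(D \right)} = - 4 \left(0 - D\right) = - 4 \left(- D\right) = 4 D$)
$l = 4$ ($l = \left(-2\right) \left(-2\right) = 4$)
$p = -23190$ ($p = -22942 - 4 \cdot 62 = -22942 - 248 = -23190$)
$\sqrt{p + \left(v{\left(3 \right)} + l\right)^{2}} = \sqrt{-23190 + \left(-5 + 4\right)^{2}} = \sqrt{-23190 + \left(-1\right)^{2}} = \sqrt{-23190 + 1} = \sqrt{-23189} = i \sqrt{23189}$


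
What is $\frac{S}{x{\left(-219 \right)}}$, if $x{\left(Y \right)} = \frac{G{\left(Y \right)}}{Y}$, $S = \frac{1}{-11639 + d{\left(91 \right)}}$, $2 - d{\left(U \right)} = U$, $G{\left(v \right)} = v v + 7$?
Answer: $\frac{219}{562568704} \approx 3.8929 \cdot 10^{-7}$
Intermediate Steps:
$G{\left(v \right)} = 7 + v^{2}$ ($G{\left(v \right)} = v^{2} + 7 = 7 + v^{2}$)
$d{\left(U \right)} = 2 - U$
$S = - \frac{1}{11728}$ ($S = \frac{1}{-11639 + \left(2 - 91\right)} = \frac{1}{-11639 - 89} = \frac{1}{-11728} = - \frac{1}{11728} \approx -8.5266 \cdot 10^{-5}$)
$x{\left(Y \right)} = \frac{7 + Y^{2}}{Y}$
$\frac{S}{x{\left(-219 \right)}} = - \frac{1}{11728 \left(-219 + \frac{7}{-219}\right)} = - \frac{1}{11728 \left(-219 + 7 \left(- \frac{1}{219}\right)\right)} = - \frac{1}{11728 \left(-219 - \frac{7}{219}\right)} = - \frac{1}{11728 \left(- \frac{47968}{219}\right)} = \left(- \frac{1}{11728}\right) \left(- \frac{219}{47968}\right) = \frac{219}{562568704}$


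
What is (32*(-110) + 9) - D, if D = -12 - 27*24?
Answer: -2851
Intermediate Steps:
D = -660 (D = -12 - 648 = -660)
(32*(-110) + 9) - D = (32*(-110) + 9) - 1*(-660) = (-3520 + 9) + 660 = -3511 + 660 = -2851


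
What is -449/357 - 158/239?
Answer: -163717/85323 ≈ -1.9188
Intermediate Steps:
-449/357 - 158/239 = -163717/85323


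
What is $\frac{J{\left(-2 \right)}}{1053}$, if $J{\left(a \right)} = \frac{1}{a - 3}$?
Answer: $- \frac{1}{5265} \approx -0.00018993$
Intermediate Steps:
$J{\left(a \right)} = \frac{1}{-3 + a}$
$\frac{J{\left(-2 \right)}}{1053} = \frac{1}{\left(-3 - 2\right) 1053} = \frac{1}{-5} \cdot \frac{1}{1053} = \left(- \frac{1}{5}\right) \frac{1}{1053} = - \frac{1}{5265}$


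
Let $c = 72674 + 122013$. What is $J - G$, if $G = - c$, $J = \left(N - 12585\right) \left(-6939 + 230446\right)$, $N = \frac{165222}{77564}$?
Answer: $- \frac{109061375557279}{38782} \approx -2.8122 \cdot 10^{9}$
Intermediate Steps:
$c = 194687$
$N = \frac{82611}{38782}$ ($N = 165222 \cdot \frac{1}{77564} = \frac{82611}{38782} \approx 2.1301$)
$J = - \frac{109068925908513}{38782}$ ($J = \left(\frac{82611}{38782} - 12585\right) \left(-6939 + 230446\right) = \left(- \frac{487988859}{38782}\right) 223507 = - \frac{109068925908513}{38782} \approx -2.8124 \cdot 10^{9}$)
$G = -194687$ ($G = \left(-1\right) 194687 = -194687$)
$J - G = - \frac{109068925908513}{38782} - -194687 = - \frac{109068925908513}{38782} + 194687 = - \frac{109061375557279}{38782}$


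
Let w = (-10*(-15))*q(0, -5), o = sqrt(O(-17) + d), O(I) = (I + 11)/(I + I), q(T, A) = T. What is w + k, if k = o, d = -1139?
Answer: 44*I*sqrt(170)/17 ≈ 33.746*I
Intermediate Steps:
O(I) = (11 + I)/(2*I) (O(I) = (11 + I)/((2*I)) = (11 + I)*(1/(2*I)) = (11 + I)/(2*I))
o = 44*I*sqrt(170)/17 (o = sqrt((1/2)*(11 - 17)/(-17) - 1139) = sqrt((1/2)*(-1/17)*(-6) - 1139) = sqrt(3/17 - 1139) = sqrt(-19360/17) = 44*I*sqrt(170)/17 ≈ 33.746*I)
w = 0 (w = -10*(-15)*0 = 150*0 = 0)
k = 44*I*sqrt(170)/17 ≈ 33.746*I
w + k = 0 + 44*I*sqrt(170)/17 = 44*I*sqrt(170)/17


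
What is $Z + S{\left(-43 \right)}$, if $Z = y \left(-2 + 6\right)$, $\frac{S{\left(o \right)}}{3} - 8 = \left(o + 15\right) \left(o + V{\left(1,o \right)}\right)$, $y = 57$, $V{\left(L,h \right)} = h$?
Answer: $7476$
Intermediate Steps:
$S{\left(o \right)} = 24 + 6 o \left(15 + o\right)$ ($S{\left(o \right)} = 24 + 3 \left(o + 15\right) \left(o + o\right) = 24 + 3 \left(15 + o\right) 2 o = 24 + 3 \cdot 2 o \left(15 + o\right) = 24 + 6 o \left(15 + o\right)$)
$Z = 228$ ($Z = 57 \left(-2 + 6\right) = 57 \cdot 4 = 228$)
$Z + S{\left(-43 \right)} = 228 + \left(24 + 6 \left(-43\right)^{2} + 90 \left(-43\right)\right) = 228 + \left(24 + 6 \cdot 1849 - 3870\right) = 228 + \left(24 + 11094 - 3870\right) = 228 + 7248 = 7476$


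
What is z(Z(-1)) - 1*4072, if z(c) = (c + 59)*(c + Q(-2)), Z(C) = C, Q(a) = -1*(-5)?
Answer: -3840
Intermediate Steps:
Q(a) = 5
z(c) = (5 + c)*(59 + c) (z(c) = (c + 59)*(c + 5) = (59 + c)*(5 + c) = (5 + c)*(59 + c))
z(Z(-1)) - 1*4072 = (295 + (-1)² + 64*(-1)) - 1*4072 = (295 + 1 - 64) - 4072 = 232 - 4072 = -3840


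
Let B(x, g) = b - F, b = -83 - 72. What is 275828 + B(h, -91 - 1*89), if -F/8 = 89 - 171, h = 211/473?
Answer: 275017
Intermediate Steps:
h = 211/473 (h = 211*(1/473) = 211/473 ≈ 0.44609)
b = -155
F = 656 (F = -8*(89 - 171) = -8*(-82) = 656)
B(x, g) = -811 (B(x, g) = -155 - 1*656 = -155 - 656 = -811)
275828 + B(h, -91 - 1*89) = 275828 - 811 = 275017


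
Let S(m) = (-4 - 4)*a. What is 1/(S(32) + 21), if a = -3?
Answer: 1/45 ≈ 0.022222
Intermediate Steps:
S(m) = 24 (S(m) = (-4 - 4)*(-3) = -8*(-3) = 24)
1/(S(32) + 21) = 1/(24 + 21) = 1/45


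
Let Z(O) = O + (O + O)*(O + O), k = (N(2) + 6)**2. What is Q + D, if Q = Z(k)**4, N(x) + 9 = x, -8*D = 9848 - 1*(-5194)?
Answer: -5021/4 ≈ -1255.3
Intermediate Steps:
D = -7521/4 (D = -(9848 - 1*(-5194))/8 = -(9848 + 5194)/8 = -1/8*15042 = -7521/4 ≈ -1880.3)
N(x) = -9 + x
k = 1 (k = ((-9 + 2) + 6)**2 = (-7 + 6)**2 = (-1)**2 = 1)
Z(O) = O + 4*O**2 (Z(O) = O + (2*O)*(2*O) = O + 4*O**2)
Q = 625 (Q = (1*(1 + 4*1))**4 = (1*(1 + 4))**4 = (1*5)**4 = 5**4 = 625)
Q + D = 625 - 7521/4 = -5021/4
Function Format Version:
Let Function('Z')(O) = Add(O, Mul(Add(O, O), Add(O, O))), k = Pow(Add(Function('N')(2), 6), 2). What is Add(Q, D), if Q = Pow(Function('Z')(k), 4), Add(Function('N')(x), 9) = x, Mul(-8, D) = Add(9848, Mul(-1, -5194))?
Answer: Rational(-5021, 4) ≈ -1255.3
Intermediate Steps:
D = Rational(-7521, 4) (D = Mul(Rational(-1, 8), Add(9848, Mul(-1, -5194))) = Mul(Rational(-1, 8), Add(9848, 5194)) = Mul(Rational(-1, 8), 15042) = Rational(-7521, 4) ≈ -1880.3)
Function('N')(x) = Add(-9, x)
k = 1 (k = Pow(Add(Add(-9, 2), 6), 2) = Pow(Add(-7, 6), 2) = Pow(-1, 2) = 1)
Function('Z')(O) = Add(O, Mul(4, Pow(O, 2))) (Function('Z')(O) = Add(O, Mul(Mul(2, O), Mul(2, O))) = Add(O, Mul(4, Pow(O, 2))))
Q = 625 (Q = Pow(Mul(1, Add(1, Mul(4, 1))), 4) = Pow(Mul(1, Add(1, 4)), 4) = Pow(Mul(1, 5), 4) = Pow(5, 4) = 625)
Add(Q, D) = Add(625, Rational(-7521, 4)) = Rational(-5021, 4)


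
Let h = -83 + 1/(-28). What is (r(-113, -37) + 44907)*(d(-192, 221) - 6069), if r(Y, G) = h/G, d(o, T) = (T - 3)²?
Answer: 1928734376535/1036 ≈ 1.8617e+9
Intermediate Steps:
d(o, T) = (-3 + T)²
h = -2325/28 (h = -83 - 1/28 = -2325/28 ≈ -83.036)
r(Y, G) = -2325/(28*G)
(r(-113, -37) + 44907)*(d(-192, 221) - 6069) = (-2325/28/(-37) + 44907)*((-3 + 221)² - 6069) = (-2325/28*(-1/37) + 44907)*(218² - 6069) = (2325/1036 + 44907)*(47524 - 6069) = (46525977/1036)*41455 = 1928734376535/1036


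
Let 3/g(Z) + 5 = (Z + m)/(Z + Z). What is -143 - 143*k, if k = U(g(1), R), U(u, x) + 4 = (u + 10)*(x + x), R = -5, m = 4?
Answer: 13013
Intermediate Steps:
g(Z) = 3/(-5 + (4 + Z)/(2*Z)) (g(Z) = 3/(-5 + (Z + 4)/(Z + Z)) = 3/(-5 + (4 + Z)/((2*Z))) = 3/(-5 + (4 + Z)*(1/(2*Z))) = 3/(-5 + (4 + Z)/(2*Z)))
U(u, x) = -4 + 2*x*(10 + u) (U(u, x) = -4 + (u + 10)*(x + x) = -4 + (10 + u)*(2*x) = -4 + 2*x*(10 + u))
k = -92 (k = -4 + 20*(-5) + 2*(-6*1/(-4 + 9*1))*(-5) = -4 - 100 + 2*(-6*1/(-4 + 9))*(-5) = -4 - 100 + 2*(-6*1/5)*(-5) = -4 - 100 + 2*(-6*1*1/5)*(-5) = -4 - 100 + 2*(-6/5)*(-5) = -4 - 100 + 12 = -92)
-143 - 143*k = -143 - 143*(-92) = -143 + 13156 = 13013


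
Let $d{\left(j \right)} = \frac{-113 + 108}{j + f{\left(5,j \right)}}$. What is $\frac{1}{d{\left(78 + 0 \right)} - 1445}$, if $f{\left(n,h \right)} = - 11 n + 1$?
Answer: $- \frac{24}{34685} \approx -0.00069194$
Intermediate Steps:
$f{\left(n,h \right)} = 1 - 11 n$
$d{\left(j \right)} = - \frac{5}{-54 + j}$ ($d{\left(j \right)} = \frac{-113 + 108}{j + \left(1 - 55\right)} = - \frac{5}{j + \left(1 - 55\right)} = - \frac{5}{j - 54} = - \frac{5}{-54 + j}$)
$\frac{1}{d{\left(78 + 0 \right)} - 1445} = \frac{1}{- \frac{5}{-54 + \left(78 + 0\right)} - 1445} = \frac{1}{- \frac{5}{-54 + 78} - 1445} = \frac{1}{- \frac{5}{24} - 1445} = \frac{1}{- \frac{34685}{24}} = - \frac{24}{34685}$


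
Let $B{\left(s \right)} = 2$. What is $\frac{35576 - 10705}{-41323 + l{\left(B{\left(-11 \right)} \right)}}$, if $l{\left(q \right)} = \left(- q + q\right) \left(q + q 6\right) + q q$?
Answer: $- \frac{24871}{41319} \approx -0.60193$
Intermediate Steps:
$l{\left(q \right)} = q^{2}$ ($l{\left(q \right)} = 0 \left(q + 6 q\right) + q^{2} = 0 \cdot 7 q + q^{2} = 0 + q^{2} = q^{2}$)
$\frac{35576 - 10705}{-41323 + l{\left(B{\left(-11 \right)} \right)}} = \frac{35576 - 10705}{-41323 + 2^{2}} = \frac{24871}{-41323 + 4} = \frac{24871}{-41319} = 24871 \left(- \frac{1}{41319}\right) = - \frac{24871}{41319}$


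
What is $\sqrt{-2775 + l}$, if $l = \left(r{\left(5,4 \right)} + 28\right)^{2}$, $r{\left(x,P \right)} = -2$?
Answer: $i \sqrt{2099} \approx 45.815 i$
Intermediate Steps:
$l = 676$ ($l = \left(-2 + 28\right)^{2} = 26^{2} = 676$)
$\sqrt{-2775 + l} = \sqrt{-2775 + 676} = \sqrt{-2099} = i \sqrt{2099}$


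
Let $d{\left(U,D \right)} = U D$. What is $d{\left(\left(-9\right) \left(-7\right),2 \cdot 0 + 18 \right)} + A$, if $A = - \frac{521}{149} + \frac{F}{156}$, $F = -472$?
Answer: $\frac{6551773}{5811} \approx 1127.5$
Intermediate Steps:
$A = - \frac{37901}{5811}$ ($A = - \frac{521}{149} - \frac{472}{156} = \left(-521\right) \frac{1}{149} - \frac{118}{39} = - \frac{521}{149} - \frac{118}{39} = - \frac{37901}{5811} \approx -6.5223$)
$d{\left(U,D \right)} = D U$
$d{\left(\left(-9\right) \left(-7\right),2 \cdot 0 + 18 \right)} + A = \left(2 \cdot 0 + 18\right) \left(\left(-9\right) \left(-7\right)\right) - \frac{37901}{5811} = \left(0 + 18\right) 63 - \frac{37901}{5811} = 18 \cdot 63 - \frac{37901}{5811} = 1134 - \frac{37901}{5811} = \frac{6551773}{5811}$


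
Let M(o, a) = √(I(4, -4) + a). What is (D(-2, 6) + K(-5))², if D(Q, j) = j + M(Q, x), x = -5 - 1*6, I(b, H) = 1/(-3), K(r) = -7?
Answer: (3 - I*√102)²/9 ≈ -10.333 - 6.733*I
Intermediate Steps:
I(b, H) = -⅓
x = -11 (x = -5 - 6 = -11)
M(o, a) = √(-⅓ + a)
D(Q, j) = j + I*√102/3 (D(Q, j) = j + √(-3 + 9*(-11))/3 = j + √(-3 - 99)/3 = j + √(-102)/3 = j + (I*√102)/3 = j + I*√102/3)
(D(-2, 6) + K(-5))² = ((6 + I*√102/3) - 7)² = (-1 + I*√102/3)²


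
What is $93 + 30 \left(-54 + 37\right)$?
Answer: $-417$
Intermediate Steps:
$93 + 30 \left(-54 + 37\right) = 93 + 30 \left(-17\right) = 93 - 510 = -417$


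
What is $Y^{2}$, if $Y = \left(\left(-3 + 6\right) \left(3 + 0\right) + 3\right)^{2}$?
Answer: $20736$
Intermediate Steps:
$Y = 144$ ($Y = \left(3 \cdot 3 + 3\right)^{2} = \left(9 + 3\right)^{2} = 12^{2} = 144$)
$Y^{2} = 144^{2} = 20736$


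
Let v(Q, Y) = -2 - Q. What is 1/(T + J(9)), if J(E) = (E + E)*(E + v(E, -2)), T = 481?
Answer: 1/445 ≈ 0.0022472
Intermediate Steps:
J(E) = -4*E (J(E) = (E + E)*(E + (-2 - E)) = (2*E)*(-2) = -4*E)
1/(T + J(9)) = 1/(481 - 4*9) = 1/(481 - 36) = 1/445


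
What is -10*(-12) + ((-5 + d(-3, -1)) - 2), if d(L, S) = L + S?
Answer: 109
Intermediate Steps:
-10*(-12) + ((-5 + d(-3, -1)) - 2) = -10*(-12) + ((-5 + (-3 - 1)) - 2) = 120 + ((-5 - 4) - 2) = 120 + (-9 - 2) = 120 - 11 = 109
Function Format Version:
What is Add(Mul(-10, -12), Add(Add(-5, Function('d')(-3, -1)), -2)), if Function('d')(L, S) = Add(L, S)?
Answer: 109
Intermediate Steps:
Add(Mul(-10, -12), Add(Add(-5, Function('d')(-3, -1)), -2)) = Add(Mul(-10, -12), Add(Add(-5, Add(-3, -1)), -2)) = Add(120, Add(Add(-5, -4), -2)) = Add(120, Add(-9, -2)) = Add(120, -11) = 109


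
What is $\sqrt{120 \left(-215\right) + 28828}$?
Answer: $2 \sqrt{757} \approx 55.027$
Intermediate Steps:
$\sqrt{120 \left(-215\right) + 28828} = \sqrt{-25800 + 28828} = \sqrt{3028} = 2 \sqrt{757}$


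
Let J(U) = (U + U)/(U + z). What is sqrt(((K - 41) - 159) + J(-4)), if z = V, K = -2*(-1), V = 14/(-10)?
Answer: I*sqrt(15918)/9 ≈ 14.019*I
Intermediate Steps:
V = -7/5 (V = 14*(-1/10) = -7/5 ≈ -1.4000)
K = 2
z = -7/5 ≈ -1.4000
J(U) = 2*U/(-7/5 + U) (J(U) = (U + U)/(U - 7/5) = (2*U)/(-7/5 + U) = 2*U/(-7/5 + U))
sqrt(((K - 41) - 159) + J(-4)) = sqrt(((2 - 41) - 159) + 10*(-4)/(-7 + 5*(-4))) = sqrt((-39 - 159) + 10*(-4)/(-7 - 20)) = sqrt(-198 + 10*(-4)/(-27)) = sqrt(-198 + 10*(-4)*(-1/27)) = sqrt(-198 + 40/27) = sqrt(-5306/27) = I*sqrt(15918)/9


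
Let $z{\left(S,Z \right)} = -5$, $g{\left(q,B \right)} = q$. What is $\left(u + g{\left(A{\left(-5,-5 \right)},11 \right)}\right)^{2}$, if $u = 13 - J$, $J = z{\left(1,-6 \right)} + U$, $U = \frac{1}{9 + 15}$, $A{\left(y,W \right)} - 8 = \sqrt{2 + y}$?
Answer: $\frac{386401}{576} + \frac{623 i \sqrt{3}}{12} \approx 670.83 + 89.922 i$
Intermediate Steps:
$A{\left(y,W \right)} = 8 + \sqrt{2 + y}$
$U = \frac{1}{24} \approx 0.041667$
$J = - \frac{119}{24}$ ($J = -5 + \frac{1}{24} = - \frac{119}{24} \approx -4.9583$)
$u = \frac{431}{24}$ ($u = 13 - - \frac{119}{24} = 13 + \frac{119}{24} = \frac{431}{24} \approx 17.958$)
$\left(u + g{\left(A{\left(-5,-5 \right)},11 \right)}\right)^{2} = \left(\frac{431}{24} + \left(8 + \sqrt{2 - 5}\right)\right)^{2} = \left(\frac{431}{24} + \left(8 + \sqrt{-3}\right)\right)^{2} = \left(\frac{431}{24} + \left(8 + i \sqrt{3}\right)\right)^{2} = \left(\frac{623}{24} + i \sqrt{3}\right)^{2}$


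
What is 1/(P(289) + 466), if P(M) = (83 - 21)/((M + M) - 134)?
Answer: 222/103483 ≈ 0.0021453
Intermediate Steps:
P(M) = 62/(-134 + 2*M) (P(M) = 62/(2*M - 134) = 62/(-134 + 2*M))
1/(P(289) + 466) = 1/(31/(-67 + 289) + 466) = 1/(31/222 + 466) = 1/(103483/222) = 222/103483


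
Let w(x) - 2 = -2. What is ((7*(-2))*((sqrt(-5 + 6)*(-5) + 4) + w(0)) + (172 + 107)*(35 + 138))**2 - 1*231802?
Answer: 2330823159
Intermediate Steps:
w(x) = 0 (w(x) = 2 - 2 = 0)
((7*(-2))*((sqrt(-5 + 6)*(-5) + 4) + w(0)) + (172 + 107)*(35 + 138))**2 - 1*231802 = ((7*(-2))*((sqrt(-5 + 6)*(-5) + 4) + 0) + (172 + 107)*(35 + 138))**2 - 1*231802 = (-14*((sqrt(1)*(-5) + 4) + 0) + 279*173)**2 - 231802 = (-14*((1*(-5) + 4) + 0) + 48267)**2 - 231802 = (-14*((-5 + 4) + 0) + 48267)**2 - 231802 = (-14*(-1 + 0) + 48267)**2 - 231802 = (-14*(-1) + 48267)**2 - 231802 = (14 + 48267)**2 - 231802 = 48281**2 - 231802 = 2331054961 - 231802 = 2330823159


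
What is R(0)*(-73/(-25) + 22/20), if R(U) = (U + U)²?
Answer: 0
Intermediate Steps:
R(U) = 4*U² (R(U) = (2*U)² = 4*U²)
R(0)*(-73/(-25) + 22/20) = (4*0²)*(-73/(-25) + 22/20) = (4*0)*(-73*(-1/25) + 22*(1/20)) = 0*(73/25 + 11/10) = 0*(201/50) = 0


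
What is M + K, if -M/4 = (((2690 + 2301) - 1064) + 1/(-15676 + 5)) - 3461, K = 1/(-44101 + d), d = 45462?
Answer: -39755801469/21328231 ≈ -1864.0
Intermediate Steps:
K = 1/1361 (K = 1/(-44101 + 45462) = 1/1361 ≈ 0.00073475)
M = -29210740/15671 (M = -4*((((2690 + 2301) - 1064) + 1/(-15676 + 5)) - 3461) = -4*(((4991 - 1064) + 1/(-15671)) - 3461) = -4*((3927 - 1/15671) - 3461) = -4*(61540016/15671 - 3461) = -4*7302685/15671 = -29210740/15671 ≈ -1864.0)
M + K = -29210740/15671 + 1/1361 = -39755801469/21328231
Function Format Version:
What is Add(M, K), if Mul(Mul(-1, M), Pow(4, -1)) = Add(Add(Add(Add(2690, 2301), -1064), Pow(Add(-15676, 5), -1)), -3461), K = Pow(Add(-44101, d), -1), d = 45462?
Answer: Rational(-39755801469, 21328231) ≈ -1864.0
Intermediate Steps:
K = Rational(1, 1361) (K = Pow(Add(-44101, 45462), -1) = Pow(1361, -1) = Rational(1, 1361) ≈ 0.00073475)
M = Rational(-29210740, 15671) (M = Mul(-4, Add(Add(Add(Add(2690, 2301), -1064), Pow(Add(-15676, 5), -1)), -3461)) = Mul(-4, Add(Add(Add(4991, -1064), Pow(-15671, -1)), -3461)) = Mul(-4, Add(Add(3927, Rational(-1, 15671)), -3461)) = Mul(-4, Add(Rational(61540016, 15671), -3461)) = Mul(-4, Rational(7302685, 15671)) = Rational(-29210740, 15671) ≈ -1864.0)
Add(M, K) = Add(Rational(-29210740, 15671), Rational(1, 1361)) = Rational(-39755801469, 21328231)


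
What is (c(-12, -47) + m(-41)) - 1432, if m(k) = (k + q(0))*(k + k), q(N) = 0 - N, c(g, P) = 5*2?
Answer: 1940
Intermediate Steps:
c(g, P) = 10
q(N) = -N
m(k) = 2*k**2 (m(k) = (k - 1*0)*(k + k) = (k + 0)*(2*k) = k*(2*k) = 2*k**2)
(c(-12, -47) + m(-41)) - 1432 = (10 + 2*(-41)**2) - 1432 = (10 + 2*1681) - 1432 = (10 + 3362) - 1432 = 3372 - 1432 = 1940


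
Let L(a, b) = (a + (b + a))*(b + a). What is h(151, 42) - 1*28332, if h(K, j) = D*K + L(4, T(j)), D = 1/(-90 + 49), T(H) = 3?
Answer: -1158606/41 ≈ -28259.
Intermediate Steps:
L(a, b) = (a + b)*(b + 2*a) (L(a, b) = (a + (a + b))*(a + b) = (b + 2*a)*(a + b) = (a + b)*(b + 2*a))
D = -1/41 (D = 1/(-41) = -1/41 ≈ -0.024390)
h(K, j) = 77 - K/41 (h(K, j) = -K/41 + (3² + 2*4² + 3*4*3) = -K/41 + (9 + 2*16 + 36) = -K/41 + (9 + 32 + 36) = -K/41 + 77 = 77 - K/41)
h(151, 42) - 1*28332 = (77 - 1/41*151) - 1*28332 = (77 - 151/41) - 28332 = 3006/41 - 28332 = -1158606/41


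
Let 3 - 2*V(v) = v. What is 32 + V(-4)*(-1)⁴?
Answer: 71/2 ≈ 35.500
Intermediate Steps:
V(v) = 3/2 - v/2
32 + V(-4)*(-1)⁴ = 32 + (3/2 - ½*(-4))*(-1)⁴ = 32 + (3/2 + 2)*1 = 32 + (7/2)*1 = 32 + 7/2 = 71/2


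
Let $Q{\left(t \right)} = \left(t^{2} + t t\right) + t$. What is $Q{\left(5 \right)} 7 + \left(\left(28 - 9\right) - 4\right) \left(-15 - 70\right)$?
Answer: $-890$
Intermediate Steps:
$Q{\left(t \right)} = t + 2 t^{2}$ ($Q{\left(t \right)} = \left(t^{2} + t^{2}\right) + t = 2 t^{2} + t = t + 2 t^{2}$)
$Q{\left(5 \right)} 7 + \left(\left(28 - 9\right) - 4\right) \left(-15 - 70\right) = 5 \left(1 + 2 \cdot 5\right) 7 + \left(\left(28 - 9\right) - 4\right) \left(-15 - 70\right) = 5 \left(1 + 10\right) 7 + \left(\left(28 - 9\right) - 4\right) \left(-85\right) = 5 \cdot 11 \cdot 7 + \left(19 - 4\right) \left(-85\right) = 55 \cdot 7 + 15 \left(-85\right) = 385 - 1275 = -890$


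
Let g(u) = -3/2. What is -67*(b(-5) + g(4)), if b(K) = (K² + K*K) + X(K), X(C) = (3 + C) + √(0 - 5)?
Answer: -6231/2 - 67*I*√5 ≈ -3115.5 - 149.82*I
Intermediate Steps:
X(C) = 3 + C + I*√5 (X(C) = (3 + C) + √(-5) = (3 + C) + I*√5 = 3 + C + I*√5)
g(u) = -3/2 (g(u) = -3*½ = -3/2)
b(K) = 3 + K + 2*K² + I*√5 (b(K) = (K² + K*K) + (3 + K + I*√5) = (K² + K²) + (3 + K + I*√5) = 2*K² + (3 + K + I*√5) = 3 + K + 2*K² + I*√5)
-67*(b(-5) + g(4)) = -67*((3 - 5 + 2*(-5)² + I*√5) - 3/2) = -67*((3 - 5 + 2*25 + I*√5) - 3/2) = -67*((3 - 5 + 50 + I*√5) - 3/2) = -67*((48 + I*√5) - 3/2) = -67*(93/2 + I*√5) = -6231/2 - 67*I*√5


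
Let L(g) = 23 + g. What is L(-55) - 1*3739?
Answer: -3771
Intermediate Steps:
L(-55) - 1*3739 = (23 - 55) - 1*3739 = -32 - 3739 = -3771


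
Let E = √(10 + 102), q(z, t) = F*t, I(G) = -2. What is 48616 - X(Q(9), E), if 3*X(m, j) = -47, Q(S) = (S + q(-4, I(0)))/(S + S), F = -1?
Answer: 145895/3 ≈ 48632.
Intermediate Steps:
q(z, t) = -t
Q(S) = (2 + S)/(2*S) (Q(S) = (S - 1*(-2))/(S + S) = (S + 2)/((2*S)) = (2 + S)*(1/(2*S)) = (2 + S)/(2*S))
E = 4*√7 (E = √112 = 4*√7 ≈ 10.583)
X(m, j) = -47/3 (X(m, j) = (⅓)*(-47) = -47/3)
48616 - X(Q(9), E) = 48616 - 1*(-47/3) = 48616 + 47/3 = 145895/3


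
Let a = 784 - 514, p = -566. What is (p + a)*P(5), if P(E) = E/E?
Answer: -296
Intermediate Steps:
a = 270
P(E) = 1
(p + a)*P(5) = (-566 + 270)*1 = -296*1 = -296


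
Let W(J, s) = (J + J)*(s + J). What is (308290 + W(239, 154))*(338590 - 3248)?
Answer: 166377921248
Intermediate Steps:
W(J, s) = 2*J*(J + s) (W(J, s) = (2*J)*(J + s) = 2*J*(J + s))
(308290 + W(239, 154))*(338590 - 3248) = (308290 + 2*239*(239 + 154))*(338590 - 3248) = (308290 + 2*239*393)*335342 = (308290 + 187854)*335342 = 496144*335342 = 166377921248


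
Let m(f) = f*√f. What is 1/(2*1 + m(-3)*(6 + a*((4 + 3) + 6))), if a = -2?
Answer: 1/5402 - 15*I*√3/2701 ≈ 0.00018512 - 0.0096189*I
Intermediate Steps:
m(f) = f^(3/2)
1/(2*1 + m(-3)*(6 + a*((4 + 3) + 6))) = 1/(2*1 + (-3)^(3/2)*(6 - 2*((4 + 3) + 6))) = 1/(2 + (-3*I*√3)*(6 - 2*(7 + 6))) = 1/(2 + (-3*I*√3)*(6 - 2*13)) = 1/(2 + (-3*I*√3)*(6 - 26)) = 1/(2 - 3*I*√3*(-20)) = 1/(2 + 60*I*√3)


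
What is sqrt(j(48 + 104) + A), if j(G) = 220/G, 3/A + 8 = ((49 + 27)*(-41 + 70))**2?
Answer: sqrt(3082275249989726)/46147276 ≈ 1.2031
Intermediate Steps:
A = 3/4857608 (A = 3/(-8 + ((49 + 27)*(-41 + 70))**2) = 3/(-8 + (76*29)**2) = 3/(-8 + 2204**2) = 3/(-8 + 4857616) = 3/4857608 ≈ 6.1759e-7)
sqrt(j(48 + 104) + A) = sqrt(220/(48 + 104) + 3/4857608) = sqrt(220/152 + 3/4857608) = sqrt(220*(1/152) + 3/4857608) = sqrt(55/38 + 3/4857608) = sqrt(133584277/92294552) = sqrt(3082275249989726)/46147276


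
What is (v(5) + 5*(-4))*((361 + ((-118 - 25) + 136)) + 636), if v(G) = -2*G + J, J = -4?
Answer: -33660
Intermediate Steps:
v(G) = -4 - 2*G (v(G) = -2*G - 4 = -4 - 2*G)
(v(5) + 5*(-4))*((361 + ((-118 - 25) + 136)) + 636) = ((-4 - 2*5) + 5*(-4))*((361 + ((-118 - 25) + 136)) + 636) = ((-4 - 10) - 20)*((361 + (-143 + 136)) + 636) = (-14 - 20)*((361 - 7) + 636) = -34*(354 + 636) = -34*990 = -33660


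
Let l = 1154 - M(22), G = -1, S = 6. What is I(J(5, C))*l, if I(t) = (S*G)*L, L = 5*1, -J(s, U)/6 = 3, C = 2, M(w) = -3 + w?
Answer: -34050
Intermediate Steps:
J(s, U) = -18 (J(s, U) = -6*3 = -18)
l = 1135 (l = 1154 - (-3 + 22) = 1154 - 1*19 = 1154 - 19 = 1135)
L = 5
I(t) = -30 (I(t) = (6*(-1))*5 = -6*5 = -30)
I(J(5, C))*l = -30*1135 = -34050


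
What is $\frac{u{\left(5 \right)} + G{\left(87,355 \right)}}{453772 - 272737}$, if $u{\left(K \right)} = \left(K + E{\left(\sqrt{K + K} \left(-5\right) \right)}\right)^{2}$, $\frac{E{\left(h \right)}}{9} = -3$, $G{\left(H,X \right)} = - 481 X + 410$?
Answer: $- \frac{169861}{181035} \approx -0.93828$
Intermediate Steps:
$G{\left(H,X \right)} = 410 - 481 X$
$E{\left(h \right)} = -27$ ($E{\left(h \right)} = 9 \left(-3\right) = -27$)
$u{\left(K \right)} = \left(-27 + K\right)^{2}$ ($u{\left(K \right)} = \left(K - 27\right)^{2} = \left(-27 + K\right)^{2}$)
$\frac{u{\left(5 \right)} + G{\left(87,355 \right)}}{453772 - 272737} = \frac{\left(-27 + 5\right)^{2} + \left(410 - 170755\right)}{453772 - 272737} = \frac{\left(-22\right)^{2} + \left(410 - 170755\right)}{181035} = \left(484 - 170345\right) \frac{1}{181035} = \left(-169861\right) \frac{1}{181035} = - \frac{169861}{181035}$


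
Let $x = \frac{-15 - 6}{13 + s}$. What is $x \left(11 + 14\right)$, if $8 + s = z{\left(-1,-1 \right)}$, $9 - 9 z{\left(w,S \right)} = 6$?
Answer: $- \frac{1575}{16} \approx -98.438$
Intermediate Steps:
$z{\left(w,S \right)} = \frac{1}{3}$ ($z{\left(w,S \right)} = 1 - \frac{2}{3} = \frac{1}{3}$)
$s = - \frac{23}{3}$ ($s = -8 + \frac{1}{3} = - \frac{23}{3} \approx -7.6667$)
$x = - \frac{63}{16}$ ($x = \frac{-15 - 6}{13 - \frac{23}{3}} = - \frac{21}{\frac{16}{3}} = \left(-21\right) \frac{3}{16} = - \frac{63}{16} \approx -3.9375$)
$x \left(11 + 14\right) = - \frac{63 \left(11 + 14\right)}{16} = \left(- \frac{63}{16}\right) 25 = - \frac{1575}{16}$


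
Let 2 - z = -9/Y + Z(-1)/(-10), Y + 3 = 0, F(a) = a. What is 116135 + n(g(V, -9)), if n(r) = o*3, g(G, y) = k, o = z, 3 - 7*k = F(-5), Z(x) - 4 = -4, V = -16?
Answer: 116132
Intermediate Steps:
Z(x) = 0 (Z(x) = 4 - 4 = 0)
Y = -3 (Y = -3 + 0 = -3)
z = -1 (z = 2 - (-9/(-3) + 0/(-10)) = 2 - (-9*(-⅓) + 0*(-⅒)) = 2 - (3 + 0) = 2 - 1*3 = 2 - 3 = -1)
k = 8/7 (k = 3/7 - ⅐*(-5) = 3/7 + 5/7 = 8/7 ≈ 1.1429)
o = -1
g(G, y) = 8/7
n(r) = -3 (n(r) = -1*3 = -3)
116135 + n(g(V, -9)) = 116135 - 3 = 116132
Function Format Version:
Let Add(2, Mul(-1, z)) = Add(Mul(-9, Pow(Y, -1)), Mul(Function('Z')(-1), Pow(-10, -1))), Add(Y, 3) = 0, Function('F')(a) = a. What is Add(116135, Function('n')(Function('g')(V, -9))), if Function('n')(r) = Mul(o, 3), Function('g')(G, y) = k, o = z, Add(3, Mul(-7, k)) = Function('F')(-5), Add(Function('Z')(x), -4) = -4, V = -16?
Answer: 116132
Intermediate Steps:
Function('Z')(x) = 0 (Function('Z')(x) = Add(4, -4) = 0)
Y = -3 (Y = Add(-3, 0) = -3)
z = -1 (z = Add(2, Mul(-1, Add(Mul(-9, Pow(-3, -1)), Mul(0, Pow(-10, -1))))) = Add(2, Mul(-1, Add(Mul(-9, Rational(-1, 3)), Mul(0, Rational(-1, 10))))) = Add(2, Mul(-1, Add(3, 0))) = Add(2, Mul(-1, 3)) = Add(2, -3) = -1)
k = Rational(8, 7) (k = Add(Rational(3, 7), Mul(Rational(-1, 7), -5)) = Add(Rational(3, 7), Rational(5, 7)) = Rational(8, 7) ≈ 1.1429)
o = -1
Function('g')(G, y) = Rational(8, 7)
Function('n')(r) = -3 (Function('n')(r) = Mul(-1, 3) = -3)
Add(116135, Function('n')(Function('g')(V, -9))) = Add(116135, -3) = 116132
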